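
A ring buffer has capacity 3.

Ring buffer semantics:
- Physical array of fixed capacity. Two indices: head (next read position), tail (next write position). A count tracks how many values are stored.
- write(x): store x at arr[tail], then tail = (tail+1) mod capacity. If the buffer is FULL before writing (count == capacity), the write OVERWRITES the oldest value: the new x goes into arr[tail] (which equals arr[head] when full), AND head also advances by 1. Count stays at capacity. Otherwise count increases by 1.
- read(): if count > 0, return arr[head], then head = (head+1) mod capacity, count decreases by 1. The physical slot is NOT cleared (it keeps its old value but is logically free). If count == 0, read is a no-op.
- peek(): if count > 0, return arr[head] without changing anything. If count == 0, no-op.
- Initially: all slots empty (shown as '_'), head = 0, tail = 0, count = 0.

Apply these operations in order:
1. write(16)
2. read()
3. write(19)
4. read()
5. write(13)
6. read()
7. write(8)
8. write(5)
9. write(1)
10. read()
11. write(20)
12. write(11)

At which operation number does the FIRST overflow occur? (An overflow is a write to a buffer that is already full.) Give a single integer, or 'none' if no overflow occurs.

Answer: 12

Derivation:
After op 1 (write(16)): arr=[16 _ _] head=0 tail=1 count=1
After op 2 (read()): arr=[16 _ _] head=1 tail=1 count=0
After op 3 (write(19)): arr=[16 19 _] head=1 tail=2 count=1
After op 4 (read()): arr=[16 19 _] head=2 tail=2 count=0
After op 5 (write(13)): arr=[16 19 13] head=2 tail=0 count=1
After op 6 (read()): arr=[16 19 13] head=0 tail=0 count=0
After op 7 (write(8)): arr=[8 19 13] head=0 tail=1 count=1
After op 8 (write(5)): arr=[8 5 13] head=0 tail=2 count=2
After op 9 (write(1)): arr=[8 5 1] head=0 tail=0 count=3
After op 10 (read()): arr=[8 5 1] head=1 tail=0 count=2
After op 11 (write(20)): arr=[20 5 1] head=1 tail=1 count=3
After op 12 (write(11)): arr=[20 11 1] head=2 tail=2 count=3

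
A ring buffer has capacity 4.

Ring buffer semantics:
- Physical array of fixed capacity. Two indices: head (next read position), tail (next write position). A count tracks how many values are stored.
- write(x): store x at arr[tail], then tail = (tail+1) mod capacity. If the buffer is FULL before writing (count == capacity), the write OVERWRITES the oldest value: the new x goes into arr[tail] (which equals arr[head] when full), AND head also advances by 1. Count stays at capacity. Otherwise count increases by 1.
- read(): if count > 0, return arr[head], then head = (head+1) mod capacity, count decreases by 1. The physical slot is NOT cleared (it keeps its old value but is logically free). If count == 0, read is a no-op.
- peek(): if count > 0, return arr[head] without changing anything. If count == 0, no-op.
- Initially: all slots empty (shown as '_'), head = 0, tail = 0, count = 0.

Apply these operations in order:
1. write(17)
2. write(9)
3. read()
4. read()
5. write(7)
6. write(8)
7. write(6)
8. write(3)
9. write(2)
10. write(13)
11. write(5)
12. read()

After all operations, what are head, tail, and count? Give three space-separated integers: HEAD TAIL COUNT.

After op 1 (write(17)): arr=[17 _ _ _] head=0 tail=1 count=1
After op 2 (write(9)): arr=[17 9 _ _] head=0 tail=2 count=2
After op 3 (read()): arr=[17 9 _ _] head=1 tail=2 count=1
After op 4 (read()): arr=[17 9 _ _] head=2 tail=2 count=0
After op 5 (write(7)): arr=[17 9 7 _] head=2 tail=3 count=1
After op 6 (write(8)): arr=[17 9 7 8] head=2 tail=0 count=2
After op 7 (write(6)): arr=[6 9 7 8] head=2 tail=1 count=3
After op 8 (write(3)): arr=[6 3 7 8] head=2 tail=2 count=4
After op 9 (write(2)): arr=[6 3 2 8] head=3 tail=3 count=4
After op 10 (write(13)): arr=[6 3 2 13] head=0 tail=0 count=4
After op 11 (write(5)): arr=[5 3 2 13] head=1 tail=1 count=4
After op 12 (read()): arr=[5 3 2 13] head=2 tail=1 count=3

Answer: 2 1 3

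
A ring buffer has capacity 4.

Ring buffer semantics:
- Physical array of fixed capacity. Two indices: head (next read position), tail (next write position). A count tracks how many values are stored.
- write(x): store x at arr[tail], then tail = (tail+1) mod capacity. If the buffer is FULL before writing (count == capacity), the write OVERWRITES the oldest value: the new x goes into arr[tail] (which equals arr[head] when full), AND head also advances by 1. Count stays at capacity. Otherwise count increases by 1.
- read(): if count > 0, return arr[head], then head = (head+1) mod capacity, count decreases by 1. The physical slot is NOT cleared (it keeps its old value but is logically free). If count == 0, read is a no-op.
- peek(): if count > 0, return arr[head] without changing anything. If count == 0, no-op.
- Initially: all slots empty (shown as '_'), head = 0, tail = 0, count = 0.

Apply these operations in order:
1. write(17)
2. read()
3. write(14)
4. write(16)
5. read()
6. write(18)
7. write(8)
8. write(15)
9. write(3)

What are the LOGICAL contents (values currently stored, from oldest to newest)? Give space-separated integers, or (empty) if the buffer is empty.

After op 1 (write(17)): arr=[17 _ _ _] head=0 tail=1 count=1
After op 2 (read()): arr=[17 _ _ _] head=1 tail=1 count=0
After op 3 (write(14)): arr=[17 14 _ _] head=1 tail=2 count=1
After op 4 (write(16)): arr=[17 14 16 _] head=1 tail=3 count=2
After op 5 (read()): arr=[17 14 16 _] head=2 tail=3 count=1
After op 6 (write(18)): arr=[17 14 16 18] head=2 tail=0 count=2
After op 7 (write(8)): arr=[8 14 16 18] head=2 tail=1 count=3
After op 8 (write(15)): arr=[8 15 16 18] head=2 tail=2 count=4
After op 9 (write(3)): arr=[8 15 3 18] head=3 tail=3 count=4

Answer: 18 8 15 3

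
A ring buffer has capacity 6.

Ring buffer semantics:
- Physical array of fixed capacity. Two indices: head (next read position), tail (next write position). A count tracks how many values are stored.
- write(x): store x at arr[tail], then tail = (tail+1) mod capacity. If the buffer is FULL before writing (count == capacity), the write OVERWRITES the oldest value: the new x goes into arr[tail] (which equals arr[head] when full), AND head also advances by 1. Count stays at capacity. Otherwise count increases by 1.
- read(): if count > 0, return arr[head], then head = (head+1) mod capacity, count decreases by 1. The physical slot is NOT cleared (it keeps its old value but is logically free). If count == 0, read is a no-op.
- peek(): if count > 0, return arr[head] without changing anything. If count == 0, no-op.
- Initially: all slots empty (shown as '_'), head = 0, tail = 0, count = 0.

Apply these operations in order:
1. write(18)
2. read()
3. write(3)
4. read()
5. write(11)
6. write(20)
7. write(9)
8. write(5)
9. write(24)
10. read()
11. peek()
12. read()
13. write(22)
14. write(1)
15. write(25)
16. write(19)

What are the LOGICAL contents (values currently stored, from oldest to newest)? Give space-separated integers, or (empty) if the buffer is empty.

After op 1 (write(18)): arr=[18 _ _ _ _ _] head=0 tail=1 count=1
After op 2 (read()): arr=[18 _ _ _ _ _] head=1 tail=1 count=0
After op 3 (write(3)): arr=[18 3 _ _ _ _] head=1 tail=2 count=1
After op 4 (read()): arr=[18 3 _ _ _ _] head=2 tail=2 count=0
After op 5 (write(11)): arr=[18 3 11 _ _ _] head=2 tail=3 count=1
After op 6 (write(20)): arr=[18 3 11 20 _ _] head=2 tail=4 count=2
After op 7 (write(9)): arr=[18 3 11 20 9 _] head=2 tail=5 count=3
After op 8 (write(5)): arr=[18 3 11 20 9 5] head=2 tail=0 count=4
After op 9 (write(24)): arr=[24 3 11 20 9 5] head=2 tail=1 count=5
After op 10 (read()): arr=[24 3 11 20 9 5] head=3 tail=1 count=4
After op 11 (peek()): arr=[24 3 11 20 9 5] head=3 tail=1 count=4
After op 12 (read()): arr=[24 3 11 20 9 5] head=4 tail=1 count=3
After op 13 (write(22)): arr=[24 22 11 20 9 5] head=4 tail=2 count=4
After op 14 (write(1)): arr=[24 22 1 20 9 5] head=4 tail=3 count=5
After op 15 (write(25)): arr=[24 22 1 25 9 5] head=4 tail=4 count=6
After op 16 (write(19)): arr=[24 22 1 25 19 5] head=5 tail=5 count=6

Answer: 5 24 22 1 25 19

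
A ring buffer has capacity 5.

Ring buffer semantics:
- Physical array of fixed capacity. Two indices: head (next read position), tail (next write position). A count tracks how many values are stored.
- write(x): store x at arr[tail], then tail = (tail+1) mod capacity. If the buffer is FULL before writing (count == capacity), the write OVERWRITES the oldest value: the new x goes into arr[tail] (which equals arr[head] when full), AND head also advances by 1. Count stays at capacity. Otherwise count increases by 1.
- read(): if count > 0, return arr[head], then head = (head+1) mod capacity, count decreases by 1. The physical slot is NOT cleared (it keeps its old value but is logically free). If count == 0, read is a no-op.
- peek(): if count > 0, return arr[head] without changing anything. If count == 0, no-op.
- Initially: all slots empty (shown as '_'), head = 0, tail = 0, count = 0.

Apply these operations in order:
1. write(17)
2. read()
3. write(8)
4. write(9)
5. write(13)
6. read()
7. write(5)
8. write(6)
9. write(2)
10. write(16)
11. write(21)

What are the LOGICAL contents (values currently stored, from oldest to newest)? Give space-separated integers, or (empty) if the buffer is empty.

After op 1 (write(17)): arr=[17 _ _ _ _] head=0 tail=1 count=1
After op 2 (read()): arr=[17 _ _ _ _] head=1 tail=1 count=0
After op 3 (write(8)): arr=[17 8 _ _ _] head=1 tail=2 count=1
After op 4 (write(9)): arr=[17 8 9 _ _] head=1 tail=3 count=2
After op 5 (write(13)): arr=[17 8 9 13 _] head=1 tail=4 count=3
After op 6 (read()): arr=[17 8 9 13 _] head=2 tail=4 count=2
After op 7 (write(5)): arr=[17 8 9 13 5] head=2 tail=0 count=3
After op 8 (write(6)): arr=[6 8 9 13 5] head=2 tail=1 count=4
After op 9 (write(2)): arr=[6 2 9 13 5] head=2 tail=2 count=5
After op 10 (write(16)): arr=[6 2 16 13 5] head=3 tail=3 count=5
After op 11 (write(21)): arr=[6 2 16 21 5] head=4 tail=4 count=5

Answer: 5 6 2 16 21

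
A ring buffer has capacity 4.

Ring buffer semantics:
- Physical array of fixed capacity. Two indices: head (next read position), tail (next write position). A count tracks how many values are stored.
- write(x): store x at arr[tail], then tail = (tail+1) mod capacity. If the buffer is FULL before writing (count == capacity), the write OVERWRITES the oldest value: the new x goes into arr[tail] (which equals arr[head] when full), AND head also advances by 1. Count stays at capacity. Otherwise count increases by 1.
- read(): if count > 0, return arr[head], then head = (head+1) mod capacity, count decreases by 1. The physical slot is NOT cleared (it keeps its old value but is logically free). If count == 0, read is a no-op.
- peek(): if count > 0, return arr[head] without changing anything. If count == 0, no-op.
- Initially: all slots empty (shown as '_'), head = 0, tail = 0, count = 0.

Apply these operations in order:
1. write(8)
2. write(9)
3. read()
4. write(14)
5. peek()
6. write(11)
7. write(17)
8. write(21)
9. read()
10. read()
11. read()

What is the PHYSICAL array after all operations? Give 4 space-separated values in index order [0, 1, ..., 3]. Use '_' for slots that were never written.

After op 1 (write(8)): arr=[8 _ _ _] head=0 tail=1 count=1
After op 2 (write(9)): arr=[8 9 _ _] head=0 tail=2 count=2
After op 3 (read()): arr=[8 9 _ _] head=1 tail=2 count=1
After op 4 (write(14)): arr=[8 9 14 _] head=1 tail=3 count=2
After op 5 (peek()): arr=[8 9 14 _] head=1 tail=3 count=2
After op 6 (write(11)): arr=[8 9 14 11] head=1 tail=0 count=3
After op 7 (write(17)): arr=[17 9 14 11] head=1 tail=1 count=4
After op 8 (write(21)): arr=[17 21 14 11] head=2 tail=2 count=4
After op 9 (read()): arr=[17 21 14 11] head=3 tail=2 count=3
After op 10 (read()): arr=[17 21 14 11] head=0 tail=2 count=2
After op 11 (read()): arr=[17 21 14 11] head=1 tail=2 count=1

Answer: 17 21 14 11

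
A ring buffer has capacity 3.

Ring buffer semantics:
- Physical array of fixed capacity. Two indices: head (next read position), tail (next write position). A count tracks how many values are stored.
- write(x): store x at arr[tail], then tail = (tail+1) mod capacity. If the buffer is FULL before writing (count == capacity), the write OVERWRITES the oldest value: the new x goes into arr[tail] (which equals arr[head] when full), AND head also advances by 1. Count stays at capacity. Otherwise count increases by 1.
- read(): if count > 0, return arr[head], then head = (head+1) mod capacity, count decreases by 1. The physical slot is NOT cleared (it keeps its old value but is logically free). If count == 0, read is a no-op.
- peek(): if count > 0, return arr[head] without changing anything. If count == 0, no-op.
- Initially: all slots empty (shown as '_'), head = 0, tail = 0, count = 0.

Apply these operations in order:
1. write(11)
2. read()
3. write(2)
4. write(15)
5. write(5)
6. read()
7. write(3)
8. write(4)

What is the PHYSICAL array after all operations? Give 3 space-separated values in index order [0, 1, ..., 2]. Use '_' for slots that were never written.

After op 1 (write(11)): arr=[11 _ _] head=0 tail=1 count=1
After op 2 (read()): arr=[11 _ _] head=1 tail=1 count=0
After op 3 (write(2)): arr=[11 2 _] head=1 tail=2 count=1
After op 4 (write(15)): arr=[11 2 15] head=1 tail=0 count=2
After op 5 (write(5)): arr=[5 2 15] head=1 tail=1 count=3
After op 6 (read()): arr=[5 2 15] head=2 tail=1 count=2
After op 7 (write(3)): arr=[5 3 15] head=2 tail=2 count=3
After op 8 (write(4)): arr=[5 3 4] head=0 tail=0 count=3

Answer: 5 3 4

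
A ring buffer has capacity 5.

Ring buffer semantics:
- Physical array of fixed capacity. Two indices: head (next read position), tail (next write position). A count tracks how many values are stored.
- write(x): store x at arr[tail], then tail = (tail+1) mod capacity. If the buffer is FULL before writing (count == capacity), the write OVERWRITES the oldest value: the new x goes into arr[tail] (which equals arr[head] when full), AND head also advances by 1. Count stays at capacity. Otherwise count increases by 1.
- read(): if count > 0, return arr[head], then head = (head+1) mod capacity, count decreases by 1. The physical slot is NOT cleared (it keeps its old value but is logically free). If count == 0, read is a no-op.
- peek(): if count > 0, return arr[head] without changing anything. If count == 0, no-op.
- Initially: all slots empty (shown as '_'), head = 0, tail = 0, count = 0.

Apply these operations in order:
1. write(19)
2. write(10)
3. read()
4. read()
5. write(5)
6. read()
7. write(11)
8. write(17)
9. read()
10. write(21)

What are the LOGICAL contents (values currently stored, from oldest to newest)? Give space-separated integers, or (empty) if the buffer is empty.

After op 1 (write(19)): arr=[19 _ _ _ _] head=0 tail=1 count=1
After op 2 (write(10)): arr=[19 10 _ _ _] head=0 tail=2 count=2
After op 3 (read()): arr=[19 10 _ _ _] head=1 tail=2 count=1
After op 4 (read()): arr=[19 10 _ _ _] head=2 tail=2 count=0
After op 5 (write(5)): arr=[19 10 5 _ _] head=2 tail=3 count=1
After op 6 (read()): arr=[19 10 5 _ _] head=3 tail=3 count=0
After op 7 (write(11)): arr=[19 10 5 11 _] head=3 tail=4 count=1
After op 8 (write(17)): arr=[19 10 5 11 17] head=3 tail=0 count=2
After op 9 (read()): arr=[19 10 5 11 17] head=4 tail=0 count=1
After op 10 (write(21)): arr=[21 10 5 11 17] head=4 tail=1 count=2

Answer: 17 21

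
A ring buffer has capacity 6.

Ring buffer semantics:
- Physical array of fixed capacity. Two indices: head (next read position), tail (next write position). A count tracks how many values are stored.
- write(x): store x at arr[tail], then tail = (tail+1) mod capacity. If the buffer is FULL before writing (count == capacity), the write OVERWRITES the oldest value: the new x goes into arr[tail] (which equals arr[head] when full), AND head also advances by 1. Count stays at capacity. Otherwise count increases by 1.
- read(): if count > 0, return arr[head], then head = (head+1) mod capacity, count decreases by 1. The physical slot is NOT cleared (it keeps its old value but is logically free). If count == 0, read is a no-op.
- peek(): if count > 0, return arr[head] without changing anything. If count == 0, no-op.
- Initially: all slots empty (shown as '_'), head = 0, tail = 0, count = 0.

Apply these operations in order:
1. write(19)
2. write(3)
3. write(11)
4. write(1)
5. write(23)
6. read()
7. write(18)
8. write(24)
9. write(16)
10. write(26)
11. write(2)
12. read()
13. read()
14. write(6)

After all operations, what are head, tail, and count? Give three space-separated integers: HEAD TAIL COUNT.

Answer: 0 5 5

Derivation:
After op 1 (write(19)): arr=[19 _ _ _ _ _] head=0 tail=1 count=1
After op 2 (write(3)): arr=[19 3 _ _ _ _] head=0 tail=2 count=2
After op 3 (write(11)): arr=[19 3 11 _ _ _] head=0 tail=3 count=3
After op 4 (write(1)): arr=[19 3 11 1 _ _] head=0 tail=4 count=4
After op 5 (write(23)): arr=[19 3 11 1 23 _] head=0 tail=5 count=5
After op 6 (read()): arr=[19 3 11 1 23 _] head=1 tail=5 count=4
After op 7 (write(18)): arr=[19 3 11 1 23 18] head=1 tail=0 count=5
After op 8 (write(24)): arr=[24 3 11 1 23 18] head=1 tail=1 count=6
After op 9 (write(16)): arr=[24 16 11 1 23 18] head=2 tail=2 count=6
After op 10 (write(26)): arr=[24 16 26 1 23 18] head=3 tail=3 count=6
After op 11 (write(2)): arr=[24 16 26 2 23 18] head=4 tail=4 count=6
After op 12 (read()): arr=[24 16 26 2 23 18] head=5 tail=4 count=5
After op 13 (read()): arr=[24 16 26 2 23 18] head=0 tail=4 count=4
After op 14 (write(6)): arr=[24 16 26 2 6 18] head=0 tail=5 count=5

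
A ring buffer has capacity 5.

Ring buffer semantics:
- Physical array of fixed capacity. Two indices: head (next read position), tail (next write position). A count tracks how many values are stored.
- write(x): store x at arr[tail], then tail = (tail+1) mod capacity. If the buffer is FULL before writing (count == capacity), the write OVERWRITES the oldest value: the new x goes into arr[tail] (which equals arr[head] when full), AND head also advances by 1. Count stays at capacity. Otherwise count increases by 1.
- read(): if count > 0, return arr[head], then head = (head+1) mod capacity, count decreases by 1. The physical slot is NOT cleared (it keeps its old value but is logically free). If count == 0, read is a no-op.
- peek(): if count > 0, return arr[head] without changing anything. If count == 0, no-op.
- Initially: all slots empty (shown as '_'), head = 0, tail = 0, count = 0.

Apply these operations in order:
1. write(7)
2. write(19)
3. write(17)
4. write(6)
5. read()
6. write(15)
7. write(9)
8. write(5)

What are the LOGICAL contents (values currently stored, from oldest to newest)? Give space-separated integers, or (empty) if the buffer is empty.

Answer: 17 6 15 9 5

Derivation:
After op 1 (write(7)): arr=[7 _ _ _ _] head=0 tail=1 count=1
After op 2 (write(19)): arr=[7 19 _ _ _] head=0 tail=2 count=2
After op 3 (write(17)): arr=[7 19 17 _ _] head=0 tail=3 count=3
After op 4 (write(6)): arr=[7 19 17 6 _] head=0 tail=4 count=4
After op 5 (read()): arr=[7 19 17 6 _] head=1 tail=4 count=3
After op 6 (write(15)): arr=[7 19 17 6 15] head=1 tail=0 count=4
After op 7 (write(9)): arr=[9 19 17 6 15] head=1 tail=1 count=5
After op 8 (write(5)): arr=[9 5 17 6 15] head=2 tail=2 count=5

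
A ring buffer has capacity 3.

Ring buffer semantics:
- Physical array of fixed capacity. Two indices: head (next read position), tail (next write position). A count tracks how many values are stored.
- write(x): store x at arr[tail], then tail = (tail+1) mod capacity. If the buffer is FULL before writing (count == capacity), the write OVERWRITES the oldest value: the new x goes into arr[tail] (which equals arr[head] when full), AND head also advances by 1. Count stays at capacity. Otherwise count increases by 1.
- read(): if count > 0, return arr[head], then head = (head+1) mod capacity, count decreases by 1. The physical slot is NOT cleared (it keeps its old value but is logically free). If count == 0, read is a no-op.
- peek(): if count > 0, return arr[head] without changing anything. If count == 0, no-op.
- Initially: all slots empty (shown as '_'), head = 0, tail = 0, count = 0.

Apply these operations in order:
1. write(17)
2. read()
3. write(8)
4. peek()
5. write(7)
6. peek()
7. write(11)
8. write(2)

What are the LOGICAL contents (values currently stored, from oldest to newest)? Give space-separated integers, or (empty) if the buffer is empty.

After op 1 (write(17)): arr=[17 _ _] head=0 tail=1 count=1
After op 2 (read()): arr=[17 _ _] head=1 tail=1 count=0
After op 3 (write(8)): arr=[17 8 _] head=1 tail=2 count=1
After op 4 (peek()): arr=[17 8 _] head=1 tail=2 count=1
After op 5 (write(7)): arr=[17 8 7] head=1 tail=0 count=2
After op 6 (peek()): arr=[17 8 7] head=1 tail=0 count=2
After op 7 (write(11)): arr=[11 8 7] head=1 tail=1 count=3
After op 8 (write(2)): arr=[11 2 7] head=2 tail=2 count=3

Answer: 7 11 2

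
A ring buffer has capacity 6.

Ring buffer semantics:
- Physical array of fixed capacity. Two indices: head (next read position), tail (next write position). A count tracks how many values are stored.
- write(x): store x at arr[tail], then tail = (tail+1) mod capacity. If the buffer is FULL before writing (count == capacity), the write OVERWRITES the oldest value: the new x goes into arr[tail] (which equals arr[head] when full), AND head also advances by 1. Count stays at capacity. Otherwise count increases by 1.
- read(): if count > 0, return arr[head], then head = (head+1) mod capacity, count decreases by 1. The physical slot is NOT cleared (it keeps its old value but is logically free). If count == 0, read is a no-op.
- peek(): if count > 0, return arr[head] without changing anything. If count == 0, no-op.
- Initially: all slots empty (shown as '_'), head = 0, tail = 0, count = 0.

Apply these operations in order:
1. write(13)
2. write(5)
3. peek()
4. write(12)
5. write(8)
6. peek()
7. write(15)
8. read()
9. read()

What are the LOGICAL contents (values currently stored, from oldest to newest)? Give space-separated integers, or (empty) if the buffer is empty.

Answer: 12 8 15

Derivation:
After op 1 (write(13)): arr=[13 _ _ _ _ _] head=0 tail=1 count=1
After op 2 (write(5)): arr=[13 5 _ _ _ _] head=0 tail=2 count=2
After op 3 (peek()): arr=[13 5 _ _ _ _] head=0 tail=2 count=2
After op 4 (write(12)): arr=[13 5 12 _ _ _] head=0 tail=3 count=3
After op 5 (write(8)): arr=[13 5 12 8 _ _] head=0 tail=4 count=4
After op 6 (peek()): arr=[13 5 12 8 _ _] head=0 tail=4 count=4
After op 7 (write(15)): arr=[13 5 12 8 15 _] head=0 tail=5 count=5
After op 8 (read()): arr=[13 5 12 8 15 _] head=1 tail=5 count=4
After op 9 (read()): arr=[13 5 12 8 15 _] head=2 tail=5 count=3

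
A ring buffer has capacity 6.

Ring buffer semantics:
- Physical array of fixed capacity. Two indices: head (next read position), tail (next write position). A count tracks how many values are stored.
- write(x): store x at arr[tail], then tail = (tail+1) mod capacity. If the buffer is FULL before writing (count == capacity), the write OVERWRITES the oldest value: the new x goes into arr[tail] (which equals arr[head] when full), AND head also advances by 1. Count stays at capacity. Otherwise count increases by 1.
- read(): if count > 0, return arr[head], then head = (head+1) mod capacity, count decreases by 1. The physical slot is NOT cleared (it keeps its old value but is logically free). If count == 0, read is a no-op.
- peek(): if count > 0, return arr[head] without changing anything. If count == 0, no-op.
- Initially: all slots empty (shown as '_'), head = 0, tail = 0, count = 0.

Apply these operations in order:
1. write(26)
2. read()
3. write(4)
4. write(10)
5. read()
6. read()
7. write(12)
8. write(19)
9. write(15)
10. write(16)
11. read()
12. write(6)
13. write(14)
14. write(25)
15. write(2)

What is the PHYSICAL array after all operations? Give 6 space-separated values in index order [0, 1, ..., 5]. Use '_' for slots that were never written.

After op 1 (write(26)): arr=[26 _ _ _ _ _] head=0 tail=1 count=1
After op 2 (read()): arr=[26 _ _ _ _ _] head=1 tail=1 count=0
After op 3 (write(4)): arr=[26 4 _ _ _ _] head=1 tail=2 count=1
After op 4 (write(10)): arr=[26 4 10 _ _ _] head=1 tail=3 count=2
After op 5 (read()): arr=[26 4 10 _ _ _] head=2 tail=3 count=1
After op 6 (read()): arr=[26 4 10 _ _ _] head=3 tail=3 count=0
After op 7 (write(12)): arr=[26 4 10 12 _ _] head=3 tail=4 count=1
After op 8 (write(19)): arr=[26 4 10 12 19 _] head=3 tail=5 count=2
After op 9 (write(15)): arr=[26 4 10 12 19 15] head=3 tail=0 count=3
After op 10 (write(16)): arr=[16 4 10 12 19 15] head=3 tail=1 count=4
After op 11 (read()): arr=[16 4 10 12 19 15] head=4 tail=1 count=3
After op 12 (write(6)): arr=[16 6 10 12 19 15] head=4 tail=2 count=4
After op 13 (write(14)): arr=[16 6 14 12 19 15] head=4 tail=3 count=5
After op 14 (write(25)): arr=[16 6 14 25 19 15] head=4 tail=4 count=6
After op 15 (write(2)): arr=[16 6 14 25 2 15] head=5 tail=5 count=6

Answer: 16 6 14 25 2 15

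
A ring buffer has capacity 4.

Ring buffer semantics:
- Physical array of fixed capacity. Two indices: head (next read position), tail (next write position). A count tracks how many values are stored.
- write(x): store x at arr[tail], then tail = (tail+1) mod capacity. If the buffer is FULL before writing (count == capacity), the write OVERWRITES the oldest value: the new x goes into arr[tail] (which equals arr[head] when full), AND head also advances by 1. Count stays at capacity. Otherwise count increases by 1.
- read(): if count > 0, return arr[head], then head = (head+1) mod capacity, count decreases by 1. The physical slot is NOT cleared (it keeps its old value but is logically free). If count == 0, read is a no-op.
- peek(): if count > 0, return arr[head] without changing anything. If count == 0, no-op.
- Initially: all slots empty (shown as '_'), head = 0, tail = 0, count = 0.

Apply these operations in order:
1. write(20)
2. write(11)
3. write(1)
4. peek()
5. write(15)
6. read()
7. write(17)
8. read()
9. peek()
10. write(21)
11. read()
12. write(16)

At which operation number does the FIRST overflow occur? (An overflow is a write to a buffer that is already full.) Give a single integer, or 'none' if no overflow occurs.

Answer: none

Derivation:
After op 1 (write(20)): arr=[20 _ _ _] head=0 tail=1 count=1
After op 2 (write(11)): arr=[20 11 _ _] head=0 tail=2 count=2
After op 3 (write(1)): arr=[20 11 1 _] head=0 tail=3 count=3
After op 4 (peek()): arr=[20 11 1 _] head=0 tail=3 count=3
After op 5 (write(15)): arr=[20 11 1 15] head=0 tail=0 count=4
After op 6 (read()): arr=[20 11 1 15] head=1 tail=0 count=3
After op 7 (write(17)): arr=[17 11 1 15] head=1 tail=1 count=4
After op 8 (read()): arr=[17 11 1 15] head=2 tail=1 count=3
After op 9 (peek()): arr=[17 11 1 15] head=2 tail=1 count=3
After op 10 (write(21)): arr=[17 21 1 15] head=2 tail=2 count=4
After op 11 (read()): arr=[17 21 1 15] head=3 tail=2 count=3
After op 12 (write(16)): arr=[17 21 16 15] head=3 tail=3 count=4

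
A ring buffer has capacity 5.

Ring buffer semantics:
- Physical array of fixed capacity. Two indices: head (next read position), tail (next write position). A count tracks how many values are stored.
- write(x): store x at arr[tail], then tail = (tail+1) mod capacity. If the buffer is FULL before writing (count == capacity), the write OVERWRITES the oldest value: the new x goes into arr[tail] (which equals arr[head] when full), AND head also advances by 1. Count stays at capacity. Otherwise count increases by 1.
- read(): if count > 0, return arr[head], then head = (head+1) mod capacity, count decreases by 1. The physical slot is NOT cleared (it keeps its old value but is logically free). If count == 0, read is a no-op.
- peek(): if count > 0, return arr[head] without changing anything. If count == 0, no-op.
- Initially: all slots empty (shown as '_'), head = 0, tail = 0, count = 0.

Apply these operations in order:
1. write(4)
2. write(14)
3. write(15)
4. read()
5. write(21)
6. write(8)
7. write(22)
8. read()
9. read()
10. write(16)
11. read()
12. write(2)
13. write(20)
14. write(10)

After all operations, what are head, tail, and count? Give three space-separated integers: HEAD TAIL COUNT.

Answer: 0 0 5

Derivation:
After op 1 (write(4)): arr=[4 _ _ _ _] head=0 tail=1 count=1
After op 2 (write(14)): arr=[4 14 _ _ _] head=0 tail=2 count=2
After op 3 (write(15)): arr=[4 14 15 _ _] head=0 tail=3 count=3
After op 4 (read()): arr=[4 14 15 _ _] head=1 tail=3 count=2
After op 5 (write(21)): arr=[4 14 15 21 _] head=1 tail=4 count=3
After op 6 (write(8)): arr=[4 14 15 21 8] head=1 tail=0 count=4
After op 7 (write(22)): arr=[22 14 15 21 8] head=1 tail=1 count=5
After op 8 (read()): arr=[22 14 15 21 8] head=2 tail=1 count=4
After op 9 (read()): arr=[22 14 15 21 8] head=3 tail=1 count=3
After op 10 (write(16)): arr=[22 16 15 21 8] head=3 tail=2 count=4
After op 11 (read()): arr=[22 16 15 21 8] head=4 tail=2 count=3
After op 12 (write(2)): arr=[22 16 2 21 8] head=4 tail=3 count=4
After op 13 (write(20)): arr=[22 16 2 20 8] head=4 tail=4 count=5
After op 14 (write(10)): arr=[22 16 2 20 10] head=0 tail=0 count=5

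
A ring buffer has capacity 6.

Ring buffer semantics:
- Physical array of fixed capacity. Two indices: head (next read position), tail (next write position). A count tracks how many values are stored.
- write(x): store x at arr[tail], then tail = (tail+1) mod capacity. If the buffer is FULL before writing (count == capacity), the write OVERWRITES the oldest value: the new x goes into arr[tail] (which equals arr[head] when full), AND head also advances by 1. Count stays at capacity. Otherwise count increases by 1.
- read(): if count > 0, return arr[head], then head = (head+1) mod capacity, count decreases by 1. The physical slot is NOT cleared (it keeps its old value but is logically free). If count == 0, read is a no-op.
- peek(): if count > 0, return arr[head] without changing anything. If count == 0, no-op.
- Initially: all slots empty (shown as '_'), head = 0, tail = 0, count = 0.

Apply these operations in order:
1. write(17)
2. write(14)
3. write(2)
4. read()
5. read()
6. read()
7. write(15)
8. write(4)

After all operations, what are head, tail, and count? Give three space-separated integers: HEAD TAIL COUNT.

Answer: 3 5 2

Derivation:
After op 1 (write(17)): arr=[17 _ _ _ _ _] head=0 tail=1 count=1
After op 2 (write(14)): arr=[17 14 _ _ _ _] head=0 tail=2 count=2
After op 3 (write(2)): arr=[17 14 2 _ _ _] head=0 tail=3 count=3
After op 4 (read()): arr=[17 14 2 _ _ _] head=1 tail=3 count=2
After op 5 (read()): arr=[17 14 2 _ _ _] head=2 tail=3 count=1
After op 6 (read()): arr=[17 14 2 _ _ _] head=3 tail=3 count=0
After op 7 (write(15)): arr=[17 14 2 15 _ _] head=3 tail=4 count=1
After op 8 (write(4)): arr=[17 14 2 15 4 _] head=3 tail=5 count=2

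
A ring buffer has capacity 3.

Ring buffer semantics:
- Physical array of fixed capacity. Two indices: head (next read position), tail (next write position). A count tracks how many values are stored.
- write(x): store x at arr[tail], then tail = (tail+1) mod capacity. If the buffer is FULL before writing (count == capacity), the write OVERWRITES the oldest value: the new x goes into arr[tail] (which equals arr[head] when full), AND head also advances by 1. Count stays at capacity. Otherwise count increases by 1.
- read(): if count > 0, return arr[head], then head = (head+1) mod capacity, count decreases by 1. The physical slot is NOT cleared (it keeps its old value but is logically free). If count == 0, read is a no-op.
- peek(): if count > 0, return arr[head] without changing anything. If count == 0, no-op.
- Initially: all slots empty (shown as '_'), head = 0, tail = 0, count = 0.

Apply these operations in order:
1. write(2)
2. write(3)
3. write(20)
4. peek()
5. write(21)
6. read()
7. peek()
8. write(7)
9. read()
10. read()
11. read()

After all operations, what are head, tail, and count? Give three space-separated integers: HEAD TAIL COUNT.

Answer: 2 2 0

Derivation:
After op 1 (write(2)): arr=[2 _ _] head=0 tail=1 count=1
After op 2 (write(3)): arr=[2 3 _] head=0 tail=2 count=2
After op 3 (write(20)): arr=[2 3 20] head=0 tail=0 count=3
After op 4 (peek()): arr=[2 3 20] head=0 tail=0 count=3
After op 5 (write(21)): arr=[21 3 20] head=1 tail=1 count=3
After op 6 (read()): arr=[21 3 20] head=2 tail=1 count=2
After op 7 (peek()): arr=[21 3 20] head=2 tail=1 count=2
After op 8 (write(7)): arr=[21 7 20] head=2 tail=2 count=3
After op 9 (read()): arr=[21 7 20] head=0 tail=2 count=2
After op 10 (read()): arr=[21 7 20] head=1 tail=2 count=1
After op 11 (read()): arr=[21 7 20] head=2 tail=2 count=0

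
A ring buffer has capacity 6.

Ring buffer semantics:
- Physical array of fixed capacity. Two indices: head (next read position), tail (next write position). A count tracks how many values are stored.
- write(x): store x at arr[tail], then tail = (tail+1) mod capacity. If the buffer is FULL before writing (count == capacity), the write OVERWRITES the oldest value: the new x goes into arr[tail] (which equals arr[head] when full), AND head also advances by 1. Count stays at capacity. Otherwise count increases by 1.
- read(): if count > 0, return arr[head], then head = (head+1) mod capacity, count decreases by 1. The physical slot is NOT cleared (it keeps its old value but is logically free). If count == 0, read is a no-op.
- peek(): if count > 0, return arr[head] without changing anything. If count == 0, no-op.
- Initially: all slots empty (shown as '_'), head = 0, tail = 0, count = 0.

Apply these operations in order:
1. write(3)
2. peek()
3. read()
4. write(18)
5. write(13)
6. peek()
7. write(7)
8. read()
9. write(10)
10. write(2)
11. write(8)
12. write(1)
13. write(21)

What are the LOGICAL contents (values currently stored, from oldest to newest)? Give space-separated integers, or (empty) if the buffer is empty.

Answer: 7 10 2 8 1 21

Derivation:
After op 1 (write(3)): arr=[3 _ _ _ _ _] head=0 tail=1 count=1
After op 2 (peek()): arr=[3 _ _ _ _ _] head=0 tail=1 count=1
After op 3 (read()): arr=[3 _ _ _ _ _] head=1 tail=1 count=0
After op 4 (write(18)): arr=[3 18 _ _ _ _] head=1 tail=2 count=1
After op 5 (write(13)): arr=[3 18 13 _ _ _] head=1 tail=3 count=2
After op 6 (peek()): arr=[3 18 13 _ _ _] head=1 tail=3 count=2
After op 7 (write(7)): arr=[3 18 13 7 _ _] head=1 tail=4 count=3
After op 8 (read()): arr=[3 18 13 7 _ _] head=2 tail=4 count=2
After op 9 (write(10)): arr=[3 18 13 7 10 _] head=2 tail=5 count=3
After op 10 (write(2)): arr=[3 18 13 7 10 2] head=2 tail=0 count=4
After op 11 (write(8)): arr=[8 18 13 7 10 2] head=2 tail=1 count=5
After op 12 (write(1)): arr=[8 1 13 7 10 2] head=2 tail=2 count=6
After op 13 (write(21)): arr=[8 1 21 7 10 2] head=3 tail=3 count=6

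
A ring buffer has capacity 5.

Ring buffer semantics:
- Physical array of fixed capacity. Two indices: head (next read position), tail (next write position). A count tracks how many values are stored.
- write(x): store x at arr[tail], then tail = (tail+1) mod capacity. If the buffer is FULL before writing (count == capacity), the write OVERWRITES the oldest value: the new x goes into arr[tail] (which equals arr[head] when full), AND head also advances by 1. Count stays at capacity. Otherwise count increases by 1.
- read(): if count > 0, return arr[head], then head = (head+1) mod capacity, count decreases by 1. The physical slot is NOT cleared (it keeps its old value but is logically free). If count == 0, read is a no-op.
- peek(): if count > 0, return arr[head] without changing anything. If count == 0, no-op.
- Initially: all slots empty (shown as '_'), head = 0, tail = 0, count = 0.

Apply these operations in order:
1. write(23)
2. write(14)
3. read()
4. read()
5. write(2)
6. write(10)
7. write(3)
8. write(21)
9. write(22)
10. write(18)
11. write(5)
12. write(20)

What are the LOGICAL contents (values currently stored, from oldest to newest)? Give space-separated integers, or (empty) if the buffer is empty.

Answer: 21 22 18 5 20

Derivation:
After op 1 (write(23)): arr=[23 _ _ _ _] head=0 tail=1 count=1
After op 2 (write(14)): arr=[23 14 _ _ _] head=0 tail=2 count=2
After op 3 (read()): arr=[23 14 _ _ _] head=1 tail=2 count=1
After op 4 (read()): arr=[23 14 _ _ _] head=2 tail=2 count=0
After op 5 (write(2)): arr=[23 14 2 _ _] head=2 tail=3 count=1
After op 6 (write(10)): arr=[23 14 2 10 _] head=2 tail=4 count=2
After op 7 (write(3)): arr=[23 14 2 10 3] head=2 tail=0 count=3
After op 8 (write(21)): arr=[21 14 2 10 3] head=2 tail=1 count=4
After op 9 (write(22)): arr=[21 22 2 10 3] head=2 tail=2 count=5
After op 10 (write(18)): arr=[21 22 18 10 3] head=3 tail=3 count=5
After op 11 (write(5)): arr=[21 22 18 5 3] head=4 tail=4 count=5
After op 12 (write(20)): arr=[21 22 18 5 20] head=0 tail=0 count=5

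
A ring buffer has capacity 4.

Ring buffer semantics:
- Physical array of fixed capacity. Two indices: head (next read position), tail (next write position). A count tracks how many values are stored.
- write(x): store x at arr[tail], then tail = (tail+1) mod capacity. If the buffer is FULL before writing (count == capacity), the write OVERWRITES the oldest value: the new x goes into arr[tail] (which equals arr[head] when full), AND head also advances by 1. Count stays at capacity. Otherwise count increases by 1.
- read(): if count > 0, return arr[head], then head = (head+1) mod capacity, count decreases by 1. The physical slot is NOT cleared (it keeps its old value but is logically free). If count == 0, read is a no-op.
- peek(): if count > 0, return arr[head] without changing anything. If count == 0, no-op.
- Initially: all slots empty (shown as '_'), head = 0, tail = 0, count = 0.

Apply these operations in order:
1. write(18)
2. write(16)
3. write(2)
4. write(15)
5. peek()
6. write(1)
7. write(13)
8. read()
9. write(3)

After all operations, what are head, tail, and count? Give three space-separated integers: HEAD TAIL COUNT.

Answer: 3 3 4

Derivation:
After op 1 (write(18)): arr=[18 _ _ _] head=0 tail=1 count=1
After op 2 (write(16)): arr=[18 16 _ _] head=0 tail=2 count=2
After op 3 (write(2)): arr=[18 16 2 _] head=0 tail=3 count=3
After op 4 (write(15)): arr=[18 16 2 15] head=0 tail=0 count=4
After op 5 (peek()): arr=[18 16 2 15] head=0 tail=0 count=4
After op 6 (write(1)): arr=[1 16 2 15] head=1 tail=1 count=4
After op 7 (write(13)): arr=[1 13 2 15] head=2 tail=2 count=4
After op 8 (read()): arr=[1 13 2 15] head=3 tail=2 count=3
After op 9 (write(3)): arr=[1 13 3 15] head=3 tail=3 count=4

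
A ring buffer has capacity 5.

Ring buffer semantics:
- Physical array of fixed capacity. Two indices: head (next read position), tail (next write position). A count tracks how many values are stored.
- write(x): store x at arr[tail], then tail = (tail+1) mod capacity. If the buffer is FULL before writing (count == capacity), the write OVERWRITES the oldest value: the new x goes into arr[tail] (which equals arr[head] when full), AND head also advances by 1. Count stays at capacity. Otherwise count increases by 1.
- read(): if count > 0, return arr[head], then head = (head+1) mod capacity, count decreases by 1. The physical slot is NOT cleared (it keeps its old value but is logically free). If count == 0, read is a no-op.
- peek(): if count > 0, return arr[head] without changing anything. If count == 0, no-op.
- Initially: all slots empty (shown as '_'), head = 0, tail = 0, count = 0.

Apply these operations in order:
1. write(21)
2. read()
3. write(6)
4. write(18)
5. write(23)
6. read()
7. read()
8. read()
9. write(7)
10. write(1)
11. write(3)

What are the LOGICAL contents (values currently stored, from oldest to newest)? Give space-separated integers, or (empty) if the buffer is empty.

Answer: 7 1 3

Derivation:
After op 1 (write(21)): arr=[21 _ _ _ _] head=0 tail=1 count=1
After op 2 (read()): arr=[21 _ _ _ _] head=1 tail=1 count=0
After op 3 (write(6)): arr=[21 6 _ _ _] head=1 tail=2 count=1
After op 4 (write(18)): arr=[21 6 18 _ _] head=1 tail=3 count=2
After op 5 (write(23)): arr=[21 6 18 23 _] head=1 tail=4 count=3
After op 6 (read()): arr=[21 6 18 23 _] head=2 tail=4 count=2
After op 7 (read()): arr=[21 6 18 23 _] head=3 tail=4 count=1
After op 8 (read()): arr=[21 6 18 23 _] head=4 tail=4 count=0
After op 9 (write(7)): arr=[21 6 18 23 7] head=4 tail=0 count=1
After op 10 (write(1)): arr=[1 6 18 23 7] head=4 tail=1 count=2
After op 11 (write(3)): arr=[1 3 18 23 7] head=4 tail=2 count=3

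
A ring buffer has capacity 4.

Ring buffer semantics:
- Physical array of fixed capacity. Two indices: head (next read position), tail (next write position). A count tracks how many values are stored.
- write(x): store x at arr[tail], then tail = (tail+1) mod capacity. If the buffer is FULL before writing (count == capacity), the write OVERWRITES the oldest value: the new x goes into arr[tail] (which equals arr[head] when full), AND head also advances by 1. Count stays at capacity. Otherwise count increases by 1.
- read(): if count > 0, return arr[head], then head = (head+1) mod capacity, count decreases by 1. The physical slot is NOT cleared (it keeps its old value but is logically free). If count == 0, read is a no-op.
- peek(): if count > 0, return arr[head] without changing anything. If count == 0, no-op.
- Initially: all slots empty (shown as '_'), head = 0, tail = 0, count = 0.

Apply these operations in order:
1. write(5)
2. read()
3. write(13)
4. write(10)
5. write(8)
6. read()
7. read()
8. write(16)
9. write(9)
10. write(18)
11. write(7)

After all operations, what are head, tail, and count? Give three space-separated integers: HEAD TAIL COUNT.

Answer: 0 0 4

Derivation:
After op 1 (write(5)): arr=[5 _ _ _] head=0 tail=1 count=1
After op 2 (read()): arr=[5 _ _ _] head=1 tail=1 count=0
After op 3 (write(13)): arr=[5 13 _ _] head=1 tail=2 count=1
After op 4 (write(10)): arr=[5 13 10 _] head=1 tail=3 count=2
After op 5 (write(8)): arr=[5 13 10 8] head=1 tail=0 count=3
After op 6 (read()): arr=[5 13 10 8] head=2 tail=0 count=2
After op 7 (read()): arr=[5 13 10 8] head=3 tail=0 count=1
After op 8 (write(16)): arr=[16 13 10 8] head=3 tail=1 count=2
After op 9 (write(9)): arr=[16 9 10 8] head=3 tail=2 count=3
After op 10 (write(18)): arr=[16 9 18 8] head=3 tail=3 count=4
After op 11 (write(7)): arr=[16 9 18 7] head=0 tail=0 count=4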